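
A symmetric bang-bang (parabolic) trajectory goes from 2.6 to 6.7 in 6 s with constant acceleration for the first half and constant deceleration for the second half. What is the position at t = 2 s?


Symmetric rest-to-rest: each phase covers (pf-p0)/2 in time T/2. 0.5*a*(T/2)^2 = (pf-p0)/2 => a = 4*(pf-p0)/T^2
a = 4*(6.7-2.6)/6^2 = 0.4556
t = 2 is in the acceleration phase (t <= T/2).
p = p0 + 0.5*a*t^2 = 2.6 + 0.5*0.4556*2^2
= 3.5111


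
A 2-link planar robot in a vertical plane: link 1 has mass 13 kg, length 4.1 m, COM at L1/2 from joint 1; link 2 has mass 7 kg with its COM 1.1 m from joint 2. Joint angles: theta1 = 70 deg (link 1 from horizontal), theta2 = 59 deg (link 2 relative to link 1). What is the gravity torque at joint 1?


Horizontal distance from joint 1 to link-1 COM:
  x_c1 = (L1/2)*cos(t1) = 2.05 * 0.342 = 0.7011 m
Horizontal distance from joint 1 to link-2 COM:
  x_c2 = L1*cos(t1) + Lc2*cos(t1+t2)
       = 4.1*0.342 + 1.1*-0.6293 = 0.71 m
tau1 = m1*g*x_c1 + m2*g*x_c2
     = 13*9.81*0.7011 + 7*9.81*0.71
     = 89.4165 + 48.7578
     = 138.1743 Nm


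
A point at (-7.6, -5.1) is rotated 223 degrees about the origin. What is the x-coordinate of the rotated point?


x' = x*cos(theta) - y*sin(theta)
cos(223 deg) = -0.7314, sin(223 deg) = -0.682
x' = -7.6 * -0.7314 - -5.1 * -0.682
= 5.5583 - 3.4782
= 2.0801


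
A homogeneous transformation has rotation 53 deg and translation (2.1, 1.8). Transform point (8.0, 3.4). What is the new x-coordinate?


x' = cos(theta)*px - sin(theta)*py + tx
= 0.6018*8.0 - 0.7986*3.4 + 2.1
= 4.1992


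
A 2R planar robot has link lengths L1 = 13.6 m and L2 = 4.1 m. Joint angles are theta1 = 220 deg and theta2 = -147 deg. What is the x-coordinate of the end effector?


Convert angles to radians: theta1 = 3.8397, theta2 = -2.5656
x = L1*cos(theta1) + L2*cos(theta1+theta2)
x = -10.4182 + 1.1987
x = -9.2195


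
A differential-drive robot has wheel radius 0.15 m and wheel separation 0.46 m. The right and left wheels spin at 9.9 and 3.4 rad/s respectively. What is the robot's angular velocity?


vR = r*wR = 0.15*9.9 = 1.485 m/s
vL = r*wL = 0.15*3.4 = 0.51 m/s
v = (vR+vL)/2 = 0.9975 m/s
omega = (vR-vL)/L = 2.1196 rad/s
angular velocity = 2.1196 rad/s


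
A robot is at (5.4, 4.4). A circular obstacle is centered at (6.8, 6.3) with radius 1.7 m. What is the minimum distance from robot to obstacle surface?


center_dist = sqrt((5.4-6.8)^2 + (4.4-6.3)^2)
= sqrt(1.96 + 3.61)
= 2.3601
min_dist = center_dist - radius = 2.3601 - 1.7 = 0.6601 m


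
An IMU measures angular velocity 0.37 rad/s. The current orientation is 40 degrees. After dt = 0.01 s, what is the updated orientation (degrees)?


delta_theta = w * dt = 0.37 * 0.01 = 0.0037 rad
= 0.212 deg
theta_new = 40 + 0.212 = 40.212 deg


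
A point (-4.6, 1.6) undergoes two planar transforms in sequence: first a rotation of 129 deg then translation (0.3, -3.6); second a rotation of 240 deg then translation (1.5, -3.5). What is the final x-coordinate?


After transform 1:
x1 = cos(129)*-4.6 - sin(129)*1.6 + 0.3 = 1.9514
y1 = sin(129)*-4.6 + cos(129)*1.6 + -3.6 = -8.1818
After transform 2:
x2 = cos(240)*1.9514 - sin(240)*-8.1818 + 1.5
= -6.5614


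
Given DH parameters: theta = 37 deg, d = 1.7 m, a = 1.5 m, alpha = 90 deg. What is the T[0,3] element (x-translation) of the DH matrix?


T[0,3] = a * cos(theta)
= 1.5 * cos(37 deg)
= 1.5 * 0.7986
= 1.198


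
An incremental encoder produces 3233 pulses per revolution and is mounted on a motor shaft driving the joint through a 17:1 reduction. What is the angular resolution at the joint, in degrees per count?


counts per rev = 3233
effective counts at joint = 3233 * 17 = 54961
resolution = 360 / 54961
= 0.0066 deg/count


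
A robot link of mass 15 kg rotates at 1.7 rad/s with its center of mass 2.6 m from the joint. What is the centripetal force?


F = m * omega^2 * r
= 15 * 1.7^2 * 2.6
= 15 * 2.89 * 2.6
= 112.71 N


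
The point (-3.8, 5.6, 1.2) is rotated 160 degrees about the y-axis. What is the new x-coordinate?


Rotation about y-axis: x' = x*cos(theta) + z*sin(theta)
= -3.8 * -0.9397 + 1.2 * 0.342
= 3.9813


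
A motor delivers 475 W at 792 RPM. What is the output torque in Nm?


omega = 792 * 2*pi/60 = 82.938 rad/s
tau = P / omega = 475 / 82.938
= 5.7272 Nm


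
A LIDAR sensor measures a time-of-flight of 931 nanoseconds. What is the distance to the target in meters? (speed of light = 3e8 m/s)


tof = 931 ns = 9.31e-07 s
dist = c * tof / 2
= 3e8 * 9.31e-07 / 2
= 139.65 m


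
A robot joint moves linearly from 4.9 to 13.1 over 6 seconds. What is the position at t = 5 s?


s = t/T = 5/6 = 0.8333
p(t) = p0 + (pf-p0)*s
= 4.9 + (13.1 - 4.9) * 0.8333
= 11.7333


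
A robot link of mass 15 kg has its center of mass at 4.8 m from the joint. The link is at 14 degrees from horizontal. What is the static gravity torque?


tau = m*g*L*cos(angle)
= 15 * 9.81 * 4.8 * cos(14 deg)
= 15 * 9.81 * 4.8 * 0.9703
= 685.3393 Nm


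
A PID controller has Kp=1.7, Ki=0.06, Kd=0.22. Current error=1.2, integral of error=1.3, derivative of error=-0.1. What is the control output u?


u = Kp*e + Ki*int(e) + Kd*de/dt
= 1.7*1.2 + 0.06*1.3 + 0.22*(-0.1)
= 2.04 + 0.078 + -0.022
= 2.096


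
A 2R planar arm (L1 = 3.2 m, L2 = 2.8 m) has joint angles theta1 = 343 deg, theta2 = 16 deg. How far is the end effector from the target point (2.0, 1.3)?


End effector via forward kinematics:
x = L1*cos(t1) + L2*cos(t1+t2) = 5.8597
y = L1*sin(t1) + L2*sin(t1+t2) = -0.9845
Distance to target:
d = sqrt((2.0 - 5.8597)^2 + (1.3 - -0.9845)^2)
= sqrt(14.8977 + 5.2187)
= 4.4851 m


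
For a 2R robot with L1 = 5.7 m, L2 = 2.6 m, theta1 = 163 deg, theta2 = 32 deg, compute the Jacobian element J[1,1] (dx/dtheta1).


J[1,1] = -L1*sin(t1) - L2*sin(t1+t2)
= -5.7*sin(163) - 2.6*sin(195)
= -0.9936


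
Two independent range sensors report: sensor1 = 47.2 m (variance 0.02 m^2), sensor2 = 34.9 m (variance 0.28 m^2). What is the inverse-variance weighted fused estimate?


w1 = (1/var1) / (1/var1 + 1/var2)
   = 50.0 / (50.0 + 3.5714) = 0.9333
w2 = 1 - w1 = 0.0667
fused = w1*s1 + w2*s2 = 44.0533 + 2.3267
= 46.38 m


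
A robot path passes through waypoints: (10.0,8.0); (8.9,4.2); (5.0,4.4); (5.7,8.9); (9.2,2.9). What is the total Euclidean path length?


Segment lengths:
  seg1 = sqrt((-1.1)^2 + (-3.8)^2) = 3.956
  seg2 = sqrt((-3.9)^2 + (0.2)^2) = 3.9051
  seg3 = sqrt((0.7)^2 + (4.5)^2) = 4.5541
  seg4 = sqrt((3.5)^2 + (-6.0)^2) = 6.9462
Total = 19.3615


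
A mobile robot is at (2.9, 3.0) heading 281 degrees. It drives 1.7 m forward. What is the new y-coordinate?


y_new = y0 + d*sin(theta)
= 3.0 + 1.7*sin(281)
= 3.0 + -1.6688
= 1.3312


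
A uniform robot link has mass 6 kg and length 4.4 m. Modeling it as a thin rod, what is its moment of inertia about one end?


I = (1/3) * m * L^2
= (1/3) * 6 * 4.4^2
= 0.333333 * 6 * 19.36
= 38.72 kg*m^2


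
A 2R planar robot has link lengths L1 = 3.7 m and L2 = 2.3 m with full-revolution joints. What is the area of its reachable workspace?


r_max = L1 + L2 = 6.0 m
r_min = |L1 - L2| = 1.4 m
Area = pi*(r_max^2 - r_min^2)
= pi*(36.0 - 1.96)
= pi * 34.04
= 106.9398 m^2


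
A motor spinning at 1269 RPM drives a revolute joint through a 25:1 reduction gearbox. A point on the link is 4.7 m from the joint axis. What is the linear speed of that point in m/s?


omega_motor = 1269 * 2*pi/60 = 132.8894 rad/s
omega_joint = omega_motor / 25 = 5.3156 rad/s
v = omega_joint * r = 5.3156 * 4.7
= 24.9832 m/s


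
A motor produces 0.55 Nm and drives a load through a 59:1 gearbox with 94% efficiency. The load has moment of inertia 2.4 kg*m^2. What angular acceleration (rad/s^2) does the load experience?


tau_out = tau_motor * N * eta
= 0.55 * 59 * 0.94 = 30.503 Nm
alpha = tau_out / I = 30.503 / 2.4
= 12.7096 rad/s^2


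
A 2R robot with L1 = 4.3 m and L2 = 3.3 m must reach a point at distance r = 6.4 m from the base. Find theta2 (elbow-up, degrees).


cos(theta2) = (r^2 - L1^2 - L2^2) / (2*L1*L2)
cos(theta2) = (40.96 - 18.49 - 10.89) / 28.38
cos(theta2) = 0.408034
theta2 = 65.9186 degrees


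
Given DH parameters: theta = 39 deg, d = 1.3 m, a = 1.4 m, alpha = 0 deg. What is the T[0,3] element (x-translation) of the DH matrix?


T[0,3] = a * cos(theta)
= 1.4 * cos(39 deg)
= 1.4 * 0.7771
= 1.088


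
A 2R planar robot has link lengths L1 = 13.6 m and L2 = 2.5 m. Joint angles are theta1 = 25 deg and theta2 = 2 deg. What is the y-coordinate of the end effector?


Convert angles to radians: theta1 = 0.4363, theta2 = 0.0349
y = L1*sin(theta1) + L2*sin(theta1+theta2)
y = 5.7476 + 1.135
y = 6.8826


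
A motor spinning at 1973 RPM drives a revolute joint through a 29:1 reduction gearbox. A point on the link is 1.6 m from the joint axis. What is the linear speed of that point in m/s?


omega_motor = 1973 * 2*pi/60 = 206.6121 rad/s
omega_joint = omega_motor / 29 = 7.1246 rad/s
v = omega_joint * r = 7.1246 * 1.6
= 11.3993 m/s


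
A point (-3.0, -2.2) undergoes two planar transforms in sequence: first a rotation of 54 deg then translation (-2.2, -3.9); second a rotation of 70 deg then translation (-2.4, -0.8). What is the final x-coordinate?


After transform 1:
x1 = cos(54)*-3.0 - sin(54)*-2.2 + -2.2 = -2.1835
y1 = sin(54)*-3.0 + cos(54)*-2.2 + -3.9 = -7.6202
After transform 2:
x2 = cos(70)*-2.1835 - sin(70)*-7.6202 + -2.4
= 4.0138


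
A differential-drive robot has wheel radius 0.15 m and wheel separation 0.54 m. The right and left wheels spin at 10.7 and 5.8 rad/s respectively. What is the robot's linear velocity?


vR = r*wR = 0.15*10.7 = 1.605 m/s
vL = r*wL = 0.15*5.8 = 0.87 m/s
v = (vR+vL)/2 = 1.2375 m/s
omega = (vR-vL)/L = 1.3611 rad/s
linear velocity = 1.2375 m/s


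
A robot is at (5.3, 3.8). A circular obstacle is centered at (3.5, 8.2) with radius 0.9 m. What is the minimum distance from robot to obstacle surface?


center_dist = sqrt((5.3-3.5)^2 + (3.8-8.2)^2)
= sqrt(3.24 + 19.36)
= 4.7539
min_dist = center_dist - radius = 4.7539 - 0.9 = 3.8539 m


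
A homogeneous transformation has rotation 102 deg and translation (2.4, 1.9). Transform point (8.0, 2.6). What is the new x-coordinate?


x' = cos(theta)*px - sin(theta)*py + tx
= -0.2079*8.0 - 0.9781*2.6 + 2.4
= -1.8065


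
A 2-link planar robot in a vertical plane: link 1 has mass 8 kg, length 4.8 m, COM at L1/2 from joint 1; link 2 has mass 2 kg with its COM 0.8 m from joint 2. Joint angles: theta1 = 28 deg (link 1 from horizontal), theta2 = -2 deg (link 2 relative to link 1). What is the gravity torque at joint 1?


Horizontal distance from joint 1 to link-1 COM:
  x_c1 = (L1/2)*cos(t1) = 2.4 * 0.8829 = 2.1191 m
Horizontal distance from joint 1 to link-2 COM:
  x_c2 = L1*cos(t1) + Lc2*cos(t1+t2)
       = 4.8*0.8829 + 0.8*0.8988 = 4.9572 m
tau1 = m1*g*x_c1 + m2*g*x_c2
     = 8*9.81*2.1191 + 2*9.81*4.9572
     = 166.3049 + 97.2599
     = 263.5649 Nm


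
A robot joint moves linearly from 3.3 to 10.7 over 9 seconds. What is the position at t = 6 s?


s = t/T = 6/9 = 0.6667
p(t) = p0 + (pf-p0)*s
= 3.3 + (10.7 - 3.3) * 0.6667
= 8.2333


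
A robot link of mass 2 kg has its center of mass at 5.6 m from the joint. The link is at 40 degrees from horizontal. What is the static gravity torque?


tau = m*g*L*cos(angle)
= 2 * 9.81 * 5.6 * cos(40 deg)
= 2 * 9.81 * 5.6 * 0.766
= 84.1668 Nm


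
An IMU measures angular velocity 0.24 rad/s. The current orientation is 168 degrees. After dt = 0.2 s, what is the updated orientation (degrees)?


delta_theta = w * dt = 0.24 * 0.2 = 0.048 rad
= 2.7502 deg
theta_new = 168 + 2.7502 = 170.7502 deg


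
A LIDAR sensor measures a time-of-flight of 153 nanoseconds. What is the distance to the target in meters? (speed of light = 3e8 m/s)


tof = 153 ns = 1.53e-07 s
dist = c * tof / 2
= 3e8 * 1.53e-07 / 2
= 22.95 m


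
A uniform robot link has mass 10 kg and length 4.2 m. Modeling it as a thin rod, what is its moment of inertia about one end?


I = (1/3) * m * L^2
= (1/3) * 10 * 4.2^2
= 0.333333 * 10 * 17.64
= 58.8 kg*m^2


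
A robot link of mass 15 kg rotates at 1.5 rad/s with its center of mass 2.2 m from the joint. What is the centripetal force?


F = m * omega^2 * r
= 15 * 1.5^2 * 2.2
= 15 * 2.25 * 2.2
= 74.25 N


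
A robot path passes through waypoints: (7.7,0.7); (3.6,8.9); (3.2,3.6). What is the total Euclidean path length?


Segment lengths:
  seg1 = sqrt((-4.1)^2 + (8.2)^2) = 9.1679
  seg2 = sqrt((-0.4)^2 + (-5.3)^2) = 5.3151
Total = 14.483


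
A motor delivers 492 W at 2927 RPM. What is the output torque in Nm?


omega = 2927 * 2*pi/60 = 306.5147 rad/s
tau = P / omega = 492 / 306.5147
= 1.6051 Nm


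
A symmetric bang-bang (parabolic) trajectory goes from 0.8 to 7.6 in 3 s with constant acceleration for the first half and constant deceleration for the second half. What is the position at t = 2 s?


Symmetric rest-to-rest: each phase covers (pf-p0)/2 in time T/2. 0.5*a*(T/2)^2 = (pf-p0)/2 => a = 4*(pf-p0)/T^2
a = 4*(7.6-0.8)/3^2 = 3.0222
t = 2 is in the deceleration phase (t > T/2).
p = pf - 0.5*a*(T-t)^2 = 7.6 - 0.5*3.0222*1^2
= 6.0889


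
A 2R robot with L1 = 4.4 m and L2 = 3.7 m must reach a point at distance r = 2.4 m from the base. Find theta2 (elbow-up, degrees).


cos(theta2) = (r^2 - L1^2 - L2^2) / (2*L1*L2)
cos(theta2) = (5.76 - 19.36 - 13.69) / 32.56
cos(theta2) = -0.838145
theta2 = 146.9447 degrees


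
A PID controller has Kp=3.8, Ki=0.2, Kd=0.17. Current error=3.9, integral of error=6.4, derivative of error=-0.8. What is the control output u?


u = Kp*e + Ki*int(e) + Kd*de/dt
= 3.8*3.9 + 0.2*6.4 + 0.17*(-0.8)
= 14.82 + 1.28 + -0.136
= 15.964


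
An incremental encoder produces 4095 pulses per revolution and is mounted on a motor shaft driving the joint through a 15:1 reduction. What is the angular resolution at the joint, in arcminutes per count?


counts per rev = 4095
effective counts at joint = 4095 * 15 = 61425
resolution = 360*60 / 61425
= 0.3516 arcmin/count


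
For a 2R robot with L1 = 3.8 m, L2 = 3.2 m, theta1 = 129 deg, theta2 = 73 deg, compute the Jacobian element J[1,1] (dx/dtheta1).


J[1,1] = -L1*sin(t1) - L2*sin(t1+t2)
= -3.8*sin(129) - 3.2*sin(202)
= -1.7544


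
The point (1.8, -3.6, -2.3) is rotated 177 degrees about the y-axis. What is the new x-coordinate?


Rotation about y-axis: x' = x*cos(theta) + z*sin(theta)
= 1.8 * -0.9986 + -2.3 * 0.0523
= -1.9179


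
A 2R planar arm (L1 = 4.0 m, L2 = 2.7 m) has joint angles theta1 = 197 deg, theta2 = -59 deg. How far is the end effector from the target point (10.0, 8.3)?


End effector via forward kinematics:
x = L1*cos(t1) + L2*cos(t1+t2) = -5.8317
y = L1*sin(t1) + L2*sin(t1+t2) = 0.6372
Distance to target:
d = sqrt((10.0 - -5.8317)^2 + (8.3 - 0.6372)^2)
= sqrt(250.643 + 58.719)
= 17.5887 m


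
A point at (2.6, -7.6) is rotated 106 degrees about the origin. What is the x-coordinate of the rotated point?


x' = x*cos(theta) - y*sin(theta)
cos(106 deg) = -0.2756, sin(106 deg) = 0.9613
x' = 2.6 * -0.2756 - -7.6 * 0.9613
= -0.7167 - -7.3056
= 6.5889


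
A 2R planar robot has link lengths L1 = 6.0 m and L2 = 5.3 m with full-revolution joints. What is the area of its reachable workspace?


r_max = L1 + L2 = 11.3 m
r_min = |L1 - L2| = 0.7 m
Area = pi*(r_max^2 - r_min^2)
= pi*(127.69 - 0.49)
= pi * 127.2
= 399.6106 m^2


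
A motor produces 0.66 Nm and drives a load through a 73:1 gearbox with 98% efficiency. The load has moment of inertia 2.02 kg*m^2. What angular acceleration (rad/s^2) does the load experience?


tau_out = tau_motor * N * eta
= 0.66 * 73 * 0.98 = 47.2164 Nm
alpha = tau_out / I = 47.2164 / 2.02
= 23.3745 rad/s^2


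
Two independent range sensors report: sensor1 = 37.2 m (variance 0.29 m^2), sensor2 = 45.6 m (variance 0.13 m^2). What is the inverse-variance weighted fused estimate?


w1 = (1/var1) / (1/var1 + 1/var2)
   = 3.4483 / (3.4483 + 7.6923) = 0.3095
w2 = 1 - w1 = 0.6905
fused = w1*s1 + w2*s2 = 11.5143 + 31.4857
= 43.0 m


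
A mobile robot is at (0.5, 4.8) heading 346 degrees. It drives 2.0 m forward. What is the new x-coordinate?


x_new = x0 + d*cos(theta)
= 0.5 + 2.0*cos(346)
= 0.5 + 1.9406
= 2.4406


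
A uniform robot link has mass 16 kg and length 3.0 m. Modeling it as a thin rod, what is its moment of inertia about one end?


I = (1/3) * m * L^2
= (1/3) * 16 * 3.0^2
= 0.333333 * 16 * 9.0
= 48.0 kg*m^2


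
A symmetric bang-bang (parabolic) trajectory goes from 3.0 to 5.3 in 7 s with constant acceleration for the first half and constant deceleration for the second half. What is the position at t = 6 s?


Symmetric rest-to-rest: each phase covers (pf-p0)/2 in time T/2. 0.5*a*(T/2)^2 = (pf-p0)/2 => a = 4*(pf-p0)/T^2
a = 4*(5.3-3.0)/7^2 = 0.1878
t = 6 is in the deceleration phase (t > T/2).
p = pf - 0.5*a*(T-t)^2 = 5.3 - 0.5*0.1878*1^2
= 5.2061


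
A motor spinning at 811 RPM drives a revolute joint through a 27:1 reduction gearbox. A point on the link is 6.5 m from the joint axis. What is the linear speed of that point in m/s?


omega_motor = 811 * 2*pi/60 = 84.9277 rad/s
omega_joint = omega_motor / 27 = 3.1455 rad/s
v = omega_joint * r = 3.1455 * 6.5
= 20.4456 m/s


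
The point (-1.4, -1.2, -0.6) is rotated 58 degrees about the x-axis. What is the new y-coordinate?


Rotation about x-axis: y' = y*cos(theta) - z*sin(theta)
= -1.2 * 0.5299 - -0.6 * 0.848
= -0.1271


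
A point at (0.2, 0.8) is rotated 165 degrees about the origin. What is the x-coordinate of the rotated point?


x' = x*cos(theta) - y*sin(theta)
cos(165 deg) = -0.9659, sin(165 deg) = 0.2588
x' = 0.2 * -0.9659 - 0.8 * 0.2588
= -0.1932 - 0.2071
= -0.4002


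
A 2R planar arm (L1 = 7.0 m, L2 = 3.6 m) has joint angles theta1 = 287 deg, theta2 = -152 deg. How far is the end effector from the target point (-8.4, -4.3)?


End effector via forward kinematics:
x = L1*cos(t1) + L2*cos(t1+t2) = -0.499
y = L1*sin(t1) + L2*sin(t1+t2) = -4.1485
Distance to target:
d = sqrt((-8.4 - -0.499)^2 + (-4.3 - -4.1485)^2)
= sqrt(62.4261 + 0.0229)
= 7.9025 m


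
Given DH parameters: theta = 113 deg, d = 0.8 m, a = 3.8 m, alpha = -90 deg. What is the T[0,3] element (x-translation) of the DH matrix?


T[0,3] = a * cos(theta)
= 3.8 * cos(113 deg)
= 3.8 * -0.3907
= -1.4848


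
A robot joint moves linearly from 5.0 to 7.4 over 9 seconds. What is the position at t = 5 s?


s = t/T = 5/9 = 0.5556
p(t) = p0 + (pf-p0)*s
= 5.0 + (7.4 - 5.0) * 0.5556
= 6.3333


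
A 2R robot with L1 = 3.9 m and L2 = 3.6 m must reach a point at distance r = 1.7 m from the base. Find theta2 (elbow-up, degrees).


cos(theta2) = (r^2 - L1^2 - L2^2) / (2*L1*L2)
cos(theta2) = (2.89 - 15.21 - 12.96) / 28.08
cos(theta2) = -0.900285
theta2 = 154.1955 degrees


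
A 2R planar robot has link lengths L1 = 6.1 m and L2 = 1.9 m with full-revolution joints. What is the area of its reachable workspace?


r_max = L1 + L2 = 8.0 m
r_min = |L1 - L2| = 4.2 m
Area = pi*(r_max^2 - r_min^2)
= pi*(64.0 - 17.64)
= pi * 46.36
= 145.6442 m^2


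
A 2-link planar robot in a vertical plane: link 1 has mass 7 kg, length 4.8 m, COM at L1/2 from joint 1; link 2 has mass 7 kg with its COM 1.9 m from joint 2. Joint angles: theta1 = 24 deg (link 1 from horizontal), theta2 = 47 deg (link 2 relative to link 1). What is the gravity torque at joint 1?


Horizontal distance from joint 1 to link-1 COM:
  x_c1 = (L1/2)*cos(t1) = 2.4 * 0.9135 = 2.1925 m
Horizontal distance from joint 1 to link-2 COM:
  x_c2 = L1*cos(t1) + Lc2*cos(t1+t2)
       = 4.8*0.9135 + 1.9*0.3256 = 5.0036 m
tau1 = m1*g*x_c1 + m2*g*x_c2
     = 7*9.81*2.1925 + 7*9.81*5.0036
     = 150.5596 + 343.5971
     = 494.1567 Nm


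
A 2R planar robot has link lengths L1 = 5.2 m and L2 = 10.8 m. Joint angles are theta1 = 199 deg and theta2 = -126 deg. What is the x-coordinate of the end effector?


Convert angles to radians: theta1 = 3.4732, theta2 = -2.1991
x = L1*cos(theta1) + L2*cos(theta1+theta2)
x = -4.9167 + 3.1576
x = -1.7591


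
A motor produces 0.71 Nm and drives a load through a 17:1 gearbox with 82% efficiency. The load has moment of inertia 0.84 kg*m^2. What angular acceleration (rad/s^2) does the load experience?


tau_out = tau_motor * N * eta
= 0.71 * 17 * 0.82 = 9.8974 Nm
alpha = tau_out / I = 9.8974 / 0.84
= 11.7826 rad/s^2


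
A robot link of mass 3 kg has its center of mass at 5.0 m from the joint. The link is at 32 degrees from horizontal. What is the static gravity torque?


tau = m*g*L*cos(angle)
= 3 * 9.81 * 5.0 * cos(32 deg)
= 3 * 9.81 * 5.0 * 0.848
= 124.7903 Nm


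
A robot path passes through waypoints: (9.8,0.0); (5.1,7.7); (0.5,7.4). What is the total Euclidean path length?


Segment lengths:
  seg1 = sqrt((-4.7)^2 + (7.7)^2) = 9.0211
  seg2 = sqrt((-4.6)^2 + (-0.3)^2) = 4.6098
Total = 13.6309


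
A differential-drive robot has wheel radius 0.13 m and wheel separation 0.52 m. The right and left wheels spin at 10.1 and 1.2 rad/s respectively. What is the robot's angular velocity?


vR = r*wR = 0.13*10.1 = 1.313 m/s
vL = r*wL = 0.13*1.2 = 0.156 m/s
v = (vR+vL)/2 = 0.7345 m/s
omega = (vR-vL)/L = 2.225 rad/s
angular velocity = 2.225 rad/s


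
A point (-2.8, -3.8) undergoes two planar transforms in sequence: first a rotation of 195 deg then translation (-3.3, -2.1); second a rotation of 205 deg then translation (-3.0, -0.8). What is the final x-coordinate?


After transform 1:
x1 = cos(195)*-2.8 - sin(195)*-3.8 + -3.3 = -1.5789
y1 = sin(195)*-2.8 + cos(195)*-3.8 + -2.1 = 2.2952
After transform 2:
x2 = cos(205)*-1.5789 - sin(205)*2.2952 + -3.0
= -0.599


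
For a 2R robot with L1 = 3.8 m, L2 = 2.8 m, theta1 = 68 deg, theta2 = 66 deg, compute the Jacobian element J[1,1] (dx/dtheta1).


J[1,1] = -L1*sin(t1) - L2*sin(t1+t2)
= -3.8*sin(68) - 2.8*sin(134)
= -5.5375


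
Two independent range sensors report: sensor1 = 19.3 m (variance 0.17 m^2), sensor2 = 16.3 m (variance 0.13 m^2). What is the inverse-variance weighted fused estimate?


w1 = (1/var1) / (1/var1 + 1/var2)
   = 5.8824 / (5.8824 + 7.6923) = 0.4333
w2 = 1 - w1 = 0.5667
fused = w1*s1 + w2*s2 = 8.3633 + 9.2367
= 17.6 m


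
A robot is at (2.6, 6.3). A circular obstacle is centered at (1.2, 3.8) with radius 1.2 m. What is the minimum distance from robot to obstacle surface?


center_dist = sqrt((2.6-1.2)^2 + (6.3-3.8)^2)
= sqrt(1.96 + 6.25)
= 2.8653
min_dist = center_dist - radius = 2.8653 - 1.2 = 1.6653 m


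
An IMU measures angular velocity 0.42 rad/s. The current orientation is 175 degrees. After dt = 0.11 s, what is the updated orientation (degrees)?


delta_theta = w * dt = 0.42 * 0.11 = 0.0462 rad
= 2.6471 deg
theta_new = 175 + 2.6471 = 177.6471 deg


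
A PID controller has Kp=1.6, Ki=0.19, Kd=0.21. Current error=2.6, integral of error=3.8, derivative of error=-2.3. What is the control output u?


u = Kp*e + Ki*int(e) + Kd*de/dt
= 1.6*2.6 + 0.19*3.8 + 0.21*(-2.3)
= 4.16 + 0.722 + -0.483
= 4.399


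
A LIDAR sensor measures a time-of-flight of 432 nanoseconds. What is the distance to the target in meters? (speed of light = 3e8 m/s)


tof = 432 ns = 4.32e-07 s
dist = c * tof / 2
= 3e8 * 4.32e-07 / 2
= 64.8 m


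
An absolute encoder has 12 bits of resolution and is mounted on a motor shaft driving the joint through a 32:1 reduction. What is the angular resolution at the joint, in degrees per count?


counts = 2^12 = 4096
effective counts at joint = 4096 * 32 = 131072
resolution = 360 / 131072
= 0.0027 deg/count


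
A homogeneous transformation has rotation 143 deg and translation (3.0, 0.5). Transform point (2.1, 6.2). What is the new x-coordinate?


x' = cos(theta)*px - sin(theta)*py + tx
= -0.7986*2.1 - 0.6018*6.2 + 3.0
= -2.4084


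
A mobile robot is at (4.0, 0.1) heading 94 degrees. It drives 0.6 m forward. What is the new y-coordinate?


y_new = y0 + d*sin(theta)
= 0.1 + 0.6*sin(94)
= 0.1 + 0.5985
= 0.6985


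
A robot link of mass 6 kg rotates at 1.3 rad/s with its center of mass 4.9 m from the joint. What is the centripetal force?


F = m * omega^2 * r
= 6 * 1.3^2 * 4.9
= 6 * 1.69 * 4.9
= 49.686 N


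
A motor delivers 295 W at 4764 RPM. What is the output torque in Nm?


omega = 4764 * 2*pi/60 = 498.8849 rad/s
tau = P / omega = 295 / 498.8849
= 0.5913 Nm


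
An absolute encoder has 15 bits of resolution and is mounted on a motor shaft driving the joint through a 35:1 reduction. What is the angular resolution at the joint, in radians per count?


counts = 2^15 = 32768
effective counts at joint = 32768 * 35 = 1146880
resolution = 2*pi / 1146880
= 5.4785e-06 rad/count


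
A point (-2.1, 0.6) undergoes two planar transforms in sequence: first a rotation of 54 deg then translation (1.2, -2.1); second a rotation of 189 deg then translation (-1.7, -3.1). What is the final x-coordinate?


After transform 1:
x1 = cos(54)*-2.1 - sin(54)*0.6 + 1.2 = -0.5198
y1 = sin(54)*-2.1 + cos(54)*0.6 + -2.1 = -3.4463
After transform 2:
x2 = cos(189)*-0.5198 - sin(189)*-3.4463 + -1.7
= -1.7258


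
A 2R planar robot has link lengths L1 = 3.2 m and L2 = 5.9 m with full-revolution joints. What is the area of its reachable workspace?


r_max = L1 + L2 = 9.1 m
r_min = |L1 - L2| = 2.7 m
Area = pi*(r_max^2 - r_min^2)
= pi*(82.81 - 7.29)
= pi * 75.52
= 237.2531 m^2


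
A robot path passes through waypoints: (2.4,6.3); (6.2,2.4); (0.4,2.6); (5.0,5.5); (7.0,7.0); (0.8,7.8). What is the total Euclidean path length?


Segment lengths:
  seg1 = sqrt((3.8)^2 + (-3.9)^2) = 5.4452
  seg2 = sqrt((-5.8)^2 + (0.2)^2) = 5.8034
  seg3 = sqrt((4.6)^2 + (2.9)^2) = 5.4378
  seg4 = sqrt((2.0)^2 + (1.5)^2) = 2.5
  seg5 = sqrt((-6.2)^2 + (0.8)^2) = 6.2514
Total = 25.4379


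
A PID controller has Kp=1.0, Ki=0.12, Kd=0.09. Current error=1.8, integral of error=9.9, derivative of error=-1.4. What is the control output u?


u = Kp*e + Ki*int(e) + Kd*de/dt
= 1.0*1.8 + 0.12*9.9 + 0.09*(-1.4)
= 1.8 + 1.188 + -0.126
= 2.862


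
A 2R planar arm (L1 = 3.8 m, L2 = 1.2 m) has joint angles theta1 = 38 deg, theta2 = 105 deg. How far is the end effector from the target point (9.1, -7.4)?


End effector via forward kinematics:
x = L1*cos(t1) + L2*cos(t1+t2) = 2.0361
y = L1*sin(t1) + L2*sin(t1+t2) = 3.0617
Distance to target:
d = sqrt((9.1 - 2.0361)^2 + (-7.4 - 3.0617)^2)
= sqrt(49.899 + 109.447)
= 12.6232 m


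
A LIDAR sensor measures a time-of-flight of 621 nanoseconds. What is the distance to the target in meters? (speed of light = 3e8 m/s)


tof = 621 ns = 6.21e-07 s
dist = c * tof / 2
= 3e8 * 6.21e-07 / 2
= 93.15 m


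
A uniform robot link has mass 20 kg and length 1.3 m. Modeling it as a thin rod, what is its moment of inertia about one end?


I = (1/3) * m * L^2
= (1/3) * 20 * 1.3^2
= 0.333333 * 20 * 1.69
= 11.2667 kg*m^2


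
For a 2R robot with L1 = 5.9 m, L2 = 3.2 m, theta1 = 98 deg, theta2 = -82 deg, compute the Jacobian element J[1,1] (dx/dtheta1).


J[1,1] = -L1*sin(t1) - L2*sin(t1+t2)
= -5.9*sin(98) - 3.2*sin(16)
= -6.7246


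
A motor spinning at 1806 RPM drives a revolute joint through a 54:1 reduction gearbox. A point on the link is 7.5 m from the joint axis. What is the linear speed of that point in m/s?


omega_motor = 1806 * 2*pi/60 = 189.1239 rad/s
omega_joint = omega_motor / 54 = 3.5023 rad/s
v = omega_joint * r = 3.5023 * 7.5
= 26.2672 m/s


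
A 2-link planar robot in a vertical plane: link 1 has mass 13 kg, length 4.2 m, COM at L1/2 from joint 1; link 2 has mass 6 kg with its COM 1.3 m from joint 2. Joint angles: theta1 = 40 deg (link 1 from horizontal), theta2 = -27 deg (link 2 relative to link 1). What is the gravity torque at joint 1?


Horizontal distance from joint 1 to link-1 COM:
  x_c1 = (L1/2)*cos(t1) = 2.1 * 0.766 = 1.6087 m
Horizontal distance from joint 1 to link-2 COM:
  x_c2 = L1*cos(t1) + Lc2*cos(t1+t2)
       = 4.2*0.766 + 1.3*0.9744 = 4.4841 m
tau1 = m1*g*x_c1 + m2*g*x_c2
     = 13*9.81*1.6087 + 6*9.81*4.4841
     = 205.1567 + 263.9322
     = 469.0889 Nm


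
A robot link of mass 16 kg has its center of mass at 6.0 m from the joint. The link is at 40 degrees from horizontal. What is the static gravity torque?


tau = m*g*L*cos(angle)
= 16 * 9.81 * 6.0 * cos(40 deg)
= 16 * 9.81 * 6.0 * 0.766
= 721.43 Nm


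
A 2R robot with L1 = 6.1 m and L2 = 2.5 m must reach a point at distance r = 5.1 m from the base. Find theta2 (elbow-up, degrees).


cos(theta2) = (r^2 - L1^2 - L2^2) / (2*L1*L2)
cos(theta2) = (26.01 - 37.21 - 6.25) / 30.5
cos(theta2) = -0.572131
theta2 = 124.899 degrees


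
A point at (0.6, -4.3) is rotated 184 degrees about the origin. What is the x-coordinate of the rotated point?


x' = x*cos(theta) - y*sin(theta)
cos(184 deg) = -0.9976, sin(184 deg) = -0.0698
x' = 0.6 * -0.9976 - -4.3 * -0.0698
= -0.5985 - 0.3
= -0.8985


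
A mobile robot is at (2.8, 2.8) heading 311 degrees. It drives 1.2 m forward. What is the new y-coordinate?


y_new = y0 + d*sin(theta)
= 2.8 + 1.2*sin(311)
= 2.8 + -0.9057
= 1.8943


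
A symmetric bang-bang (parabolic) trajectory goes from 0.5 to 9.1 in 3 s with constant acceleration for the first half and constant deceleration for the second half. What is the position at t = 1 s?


Symmetric rest-to-rest: each phase covers (pf-p0)/2 in time T/2. 0.5*a*(T/2)^2 = (pf-p0)/2 => a = 4*(pf-p0)/T^2
a = 4*(9.1-0.5)/3^2 = 3.8222
t = 1 is in the acceleration phase (t <= T/2).
p = p0 + 0.5*a*t^2 = 0.5 + 0.5*3.8222*1^2
= 2.4111


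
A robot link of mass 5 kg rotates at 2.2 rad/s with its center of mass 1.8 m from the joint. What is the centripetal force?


F = m * omega^2 * r
= 5 * 2.2^2 * 1.8
= 5 * 4.84 * 1.8
= 43.56 N


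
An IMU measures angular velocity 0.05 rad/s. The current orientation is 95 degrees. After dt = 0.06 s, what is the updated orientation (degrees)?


delta_theta = w * dt = 0.05 * 0.06 = 0.003 rad
= 0.1719 deg
theta_new = 95 + 0.1719 = 95.1719 deg


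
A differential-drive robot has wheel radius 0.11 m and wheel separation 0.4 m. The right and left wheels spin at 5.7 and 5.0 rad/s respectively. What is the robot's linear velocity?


vR = r*wR = 0.11*5.7 = 0.627 m/s
vL = r*wL = 0.11*5.0 = 0.55 m/s
v = (vR+vL)/2 = 0.5885 m/s
omega = (vR-vL)/L = 0.1925 rad/s
linear velocity = 0.5885 m/s


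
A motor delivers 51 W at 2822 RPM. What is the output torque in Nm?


omega = 2822 * 2*pi/60 = 295.5191 rad/s
tau = P / omega = 51 / 295.5191
= 0.1726 Nm


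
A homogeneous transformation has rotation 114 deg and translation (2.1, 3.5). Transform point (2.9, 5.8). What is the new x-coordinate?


x' = cos(theta)*px - sin(theta)*py + tx
= -0.4067*2.9 - 0.9135*5.8 + 2.1
= -4.3781


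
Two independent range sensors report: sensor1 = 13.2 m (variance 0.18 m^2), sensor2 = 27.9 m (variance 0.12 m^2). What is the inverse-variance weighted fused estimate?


w1 = (1/var1) / (1/var1 + 1/var2)
   = 5.5556 / (5.5556 + 8.3333) = 0.4
w2 = 1 - w1 = 0.6
fused = w1*s1 + w2*s2 = 5.28 + 16.74
= 22.02 m


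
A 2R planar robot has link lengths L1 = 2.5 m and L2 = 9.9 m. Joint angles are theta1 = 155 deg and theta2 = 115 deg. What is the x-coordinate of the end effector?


Convert angles to radians: theta1 = 2.7053, theta2 = 2.0071
x = L1*cos(theta1) + L2*cos(theta1+theta2)
x = -2.2658 + -0.0
x = -2.2658


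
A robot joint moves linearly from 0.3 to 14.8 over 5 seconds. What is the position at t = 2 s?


s = t/T = 2/5 = 0.4
p(t) = p0 + (pf-p0)*s
= 0.3 + (14.8 - 0.3) * 0.4
= 6.1


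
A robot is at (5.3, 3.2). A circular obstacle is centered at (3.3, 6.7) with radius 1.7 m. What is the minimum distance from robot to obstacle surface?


center_dist = sqrt((5.3-3.3)^2 + (3.2-6.7)^2)
= sqrt(4.0 + 12.25)
= 4.0311
min_dist = center_dist - radius = 4.0311 - 1.7 = 2.3311 m


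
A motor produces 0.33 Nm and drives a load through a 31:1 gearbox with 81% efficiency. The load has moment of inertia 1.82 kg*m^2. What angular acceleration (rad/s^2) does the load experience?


tau_out = tau_motor * N * eta
= 0.33 * 31 * 0.81 = 8.2863 Nm
alpha = tau_out / I = 8.2863 / 1.82
= 4.5529 rad/s^2


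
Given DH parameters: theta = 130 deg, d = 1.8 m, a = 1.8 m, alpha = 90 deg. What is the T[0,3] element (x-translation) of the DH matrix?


T[0,3] = a * cos(theta)
= 1.8 * cos(130 deg)
= 1.8 * -0.6428
= -1.157


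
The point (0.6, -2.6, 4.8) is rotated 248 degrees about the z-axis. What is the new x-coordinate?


Rotation about z-axis: x' = x*cos(theta) - y*sin(theta)
= 0.6 * -0.3746 - -2.6 * -0.9272
= -2.6354


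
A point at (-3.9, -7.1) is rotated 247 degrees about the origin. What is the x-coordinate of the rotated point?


x' = x*cos(theta) - y*sin(theta)
cos(247 deg) = -0.3907, sin(247 deg) = -0.9205
x' = -3.9 * -0.3907 - -7.1 * -0.9205
= 1.5239 - 6.5356
= -5.0117


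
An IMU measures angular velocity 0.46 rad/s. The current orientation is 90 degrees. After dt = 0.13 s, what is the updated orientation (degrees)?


delta_theta = w * dt = 0.46 * 0.13 = 0.0598 rad
= 3.4263 deg
theta_new = 90 + 3.4263 = 93.4263 deg


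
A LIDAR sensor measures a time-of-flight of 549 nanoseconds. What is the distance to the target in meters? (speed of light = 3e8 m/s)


tof = 549 ns = 5.49e-07 s
dist = c * tof / 2
= 3e8 * 5.49e-07 / 2
= 82.35 m


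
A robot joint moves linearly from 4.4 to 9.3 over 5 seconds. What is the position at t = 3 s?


s = t/T = 3/5 = 0.6
p(t) = p0 + (pf-p0)*s
= 4.4 + (9.3 - 4.4) * 0.6
= 7.34


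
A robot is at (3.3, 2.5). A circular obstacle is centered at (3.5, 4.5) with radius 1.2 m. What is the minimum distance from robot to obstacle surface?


center_dist = sqrt((3.3-3.5)^2 + (2.5-4.5)^2)
= sqrt(0.04 + 4.0)
= 2.01
min_dist = center_dist - radius = 2.01 - 1.2 = 0.81 m


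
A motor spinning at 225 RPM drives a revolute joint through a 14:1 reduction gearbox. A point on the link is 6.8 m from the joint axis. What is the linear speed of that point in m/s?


omega_motor = 225 * 2*pi/60 = 23.5619 rad/s
omega_joint = omega_motor / 14 = 1.683 rad/s
v = omega_joint * r = 1.683 * 6.8
= 11.4444 m/s


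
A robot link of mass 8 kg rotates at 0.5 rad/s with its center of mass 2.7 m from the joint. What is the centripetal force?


F = m * omega^2 * r
= 8 * 0.5^2 * 2.7
= 8 * 0.25 * 2.7
= 5.4 N


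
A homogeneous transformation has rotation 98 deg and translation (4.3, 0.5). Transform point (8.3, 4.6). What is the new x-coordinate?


x' = cos(theta)*px - sin(theta)*py + tx
= -0.1392*8.3 - 0.9903*4.6 + 4.3
= -1.4104


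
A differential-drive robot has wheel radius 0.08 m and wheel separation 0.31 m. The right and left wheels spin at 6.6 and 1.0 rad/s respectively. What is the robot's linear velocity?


vR = r*wR = 0.08*6.6 = 0.528 m/s
vL = r*wL = 0.08*1.0 = 0.08 m/s
v = (vR+vL)/2 = 0.304 m/s
omega = (vR-vL)/L = 1.4452 rad/s
linear velocity = 0.304 m/s


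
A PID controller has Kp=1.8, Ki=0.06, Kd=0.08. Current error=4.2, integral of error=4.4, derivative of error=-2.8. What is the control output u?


u = Kp*e + Ki*int(e) + Kd*de/dt
= 1.8*4.2 + 0.06*4.4 + 0.08*(-2.8)
= 7.56 + 0.264 + -0.224
= 7.6


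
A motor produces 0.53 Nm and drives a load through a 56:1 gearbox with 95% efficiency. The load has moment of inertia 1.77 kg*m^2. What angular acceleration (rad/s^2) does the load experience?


tau_out = tau_motor * N * eta
= 0.53 * 56 * 0.95 = 28.196 Nm
alpha = tau_out / I = 28.196 / 1.77
= 15.9299 rad/s^2


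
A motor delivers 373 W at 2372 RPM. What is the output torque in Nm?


omega = 2372 * 2*pi/60 = 248.3953 rad/s
tau = P / omega = 373 / 248.3953
= 1.5016 Nm


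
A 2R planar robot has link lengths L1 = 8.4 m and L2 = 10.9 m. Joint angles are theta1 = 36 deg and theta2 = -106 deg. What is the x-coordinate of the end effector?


Convert angles to radians: theta1 = 0.6283, theta2 = -1.85
x = L1*cos(theta1) + L2*cos(theta1+theta2)
x = 6.7957 + 3.728
x = 10.5238


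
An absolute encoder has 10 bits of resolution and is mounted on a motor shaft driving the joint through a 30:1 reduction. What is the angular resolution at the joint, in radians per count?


counts = 2^10 = 1024
effective counts at joint = 1024 * 30 = 30720
resolution = 2*pi / 30720
= 2.0453e-04 rad/count


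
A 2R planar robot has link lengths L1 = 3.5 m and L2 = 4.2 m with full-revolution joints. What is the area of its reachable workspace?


r_max = L1 + L2 = 7.7 m
r_min = |L1 - L2| = 0.7 m
Area = pi*(r_max^2 - r_min^2)
= pi*(59.29 - 0.49)
= pi * 58.8
= 184.7256 m^2


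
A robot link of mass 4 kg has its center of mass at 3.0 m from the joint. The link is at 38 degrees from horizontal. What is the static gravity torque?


tau = m*g*L*cos(angle)
= 4 * 9.81 * 3.0 * cos(38 deg)
= 4 * 9.81 * 3.0 * 0.788
= 92.7646 Nm


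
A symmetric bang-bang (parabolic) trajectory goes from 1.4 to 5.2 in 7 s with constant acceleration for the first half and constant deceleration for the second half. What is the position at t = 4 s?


Symmetric rest-to-rest: each phase covers (pf-p0)/2 in time T/2. 0.5*a*(T/2)^2 = (pf-p0)/2 => a = 4*(pf-p0)/T^2
a = 4*(5.2-1.4)/7^2 = 0.3102
t = 4 is in the deceleration phase (t > T/2).
p = pf - 0.5*a*(T-t)^2 = 5.2 - 0.5*0.3102*3^2
= 3.8041


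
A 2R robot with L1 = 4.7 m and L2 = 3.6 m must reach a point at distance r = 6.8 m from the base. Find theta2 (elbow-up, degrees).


cos(theta2) = (r^2 - L1^2 - L2^2) / (2*L1*L2)
cos(theta2) = (46.24 - 22.09 - 12.96) / 33.84
cos(theta2) = 0.330674
theta2 = 70.6903 degrees


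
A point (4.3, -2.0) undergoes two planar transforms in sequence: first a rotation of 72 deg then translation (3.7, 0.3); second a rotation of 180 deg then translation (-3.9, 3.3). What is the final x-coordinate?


After transform 1:
x1 = cos(72)*4.3 - sin(72)*-2.0 + 3.7 = 6.9309
y1 = sin(72)*4.3 + cos(72)*-2.0 + 0.3 = 3.7715
After transform 2:
x2 = cos(180)*6.9309 - sin(180)*3.7715 + -3.9
= -10.8309


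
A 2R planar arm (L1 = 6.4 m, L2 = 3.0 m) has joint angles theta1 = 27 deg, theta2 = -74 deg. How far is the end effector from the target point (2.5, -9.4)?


End effector via forward kinematics:
x = L1*cos(t1) + L2*cos(t1+t2) = 7.7484
y = L1*sin(t1) + L2*sin(t1+t2) = 0.7115
Distance to target:
d = sqrt((2.5 - 7.7484)^2 + (-9.4 - 0.7115)^2)
= sqrt(27.5461 + 102.242)
= 11.3925 m


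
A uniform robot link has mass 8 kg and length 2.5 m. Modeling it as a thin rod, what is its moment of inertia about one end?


I = (1/3) * m * L^2
= (1/3) * 8 * 2.5^2
= 0.333333 * 8 * 6.25
= 16.6667 kg*m^2


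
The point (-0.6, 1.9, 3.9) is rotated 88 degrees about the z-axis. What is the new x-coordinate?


Rotation about z-axis: x' = x*cos(theta) - y*sin(theta)
= -0.6 * 0.0349 - 1.9 * 0.9994
= -1.9198


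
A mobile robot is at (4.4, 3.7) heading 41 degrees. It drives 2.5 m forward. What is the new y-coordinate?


y_new = y0 + d*sin(theta)
= 3.7 + 2.5*sin(41)
= 3.7 + 1.6401
= 5.3401


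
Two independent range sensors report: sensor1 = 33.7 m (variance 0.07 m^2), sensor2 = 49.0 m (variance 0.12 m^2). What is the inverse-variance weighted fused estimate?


w1 = (1/var1) / (1/var1 + 1/var2)
   = 14.2857 / (14.2857 + 8.3333) = 0.6316
w2 = 1 - w1 = 0.3684
fused = w1*s1 + w2*s2 = 21.2842 + 18.0526
= 39.3368 m


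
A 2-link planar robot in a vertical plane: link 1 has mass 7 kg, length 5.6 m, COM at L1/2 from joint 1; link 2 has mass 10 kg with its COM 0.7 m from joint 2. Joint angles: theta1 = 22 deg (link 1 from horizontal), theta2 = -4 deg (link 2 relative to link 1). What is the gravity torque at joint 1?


Horizontal distance from joint 1 to link-1 COM:
  x_c1 = (L1/2)*cos(t1) = 2.8 * 0.9272 = 2.5961 m
Horizontal distance from joint 1 to link-2 COM:
  x_c2 = L1*cos(t1) + Lc2*cos(t1+t2)
       = 5.6*0.9272 + 0.7*0.9511 = 5.858 m
tau1 = m1*g*x_c1 + m2*g*x_c2
     = 7*9.81*2.5961 + 10*9.81*5.858
     = 178.2752 + 574.6668
     = 752.942 Nm
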